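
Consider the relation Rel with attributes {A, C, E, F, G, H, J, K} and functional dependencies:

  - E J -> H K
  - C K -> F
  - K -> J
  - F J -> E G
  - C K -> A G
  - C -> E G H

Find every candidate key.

Attribute C never appears on the right-hand side of any dependency, so C must belong to every candidate key.
{C}⁺ = {C, E, G, H}, which is not all of the schema, so we must add further attributes.
{C, J}⁺: C→EGH adds E, G, H; EJ→HK adds K; CK→F adds F; CK→AG adds A → {A, C, E, F, G, H, J, K}.
{C, K}⁺: CK→F adds F; K→J adds J; FJ→EG adds E, G; CK→AG adds A; C→EGH adds H → {A, C, E, F, G, H, J, K}.

(C, J), (C, K)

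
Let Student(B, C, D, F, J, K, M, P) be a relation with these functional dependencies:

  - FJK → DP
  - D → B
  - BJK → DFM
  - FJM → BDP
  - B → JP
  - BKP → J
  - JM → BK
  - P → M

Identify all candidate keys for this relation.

Attribute C never appears on the right-hand side of any dependency, so C must belong to every candidate key.
{C}⁺ = {C}, which is not all of the schema, so we must add further attributes.
{B, C}⁺: B→JP adds J, P; P→M adds M; JM→BK adds K; BJK→DFM adds D, F → {B, C, D, F, J, K, M, P}. Minimal: {C}⁺ = {C}; {B}⁺ = {B, D, F, J, K, M, P} — none reach the full schema.
{C, D}⁺: D→B adds B; B→JP adds J, P; P→M adds M; JM→BK adds K; BJK→DFM adds F → {B, C, D, F, J, K, M, P}. Minimal: {D}⁺ = {B, D, F, J, K, M, P}; {C}⁺ = {C} — none reach the full schema.
{C, J, M}⁺: JM→BK adds B, K; BJK→DFM adds D, F; FJM→BDP adds P → {B, C, D, F, J, K, M, P}. Minimal: {J, M}⁺ = {B, D, F, J, K, M, P}; {C, M}⁺ = {C, M}; {C, J}⁺ = {C, J} — none reach the full schema.
{C, J, P}⁺: P→M adds M; JM→BK adds B, K; BJK→DFM adds D, F → {B, C, D, F, J, K, M, P}. Minimal: {J, P}⁺ = {B, D, F, J, K, M, P}; {C, P}⁺ = {C, M, P}; {C, J}⁺ = {C, J} — none reach the full schema.
{C, F, J, K}⁺: FJK→DP adds D, P; D→B adds B; BJK→DFM adds M → {B, C, D, F, J, K, M, P}. Minimal: {F, J, K}⁺ = {B, D, F, J, K, M, P}; {C, J, K}⁺ = {C, J, K}; {C, F, K}⁺ = {C, F, K}; … — none reach the full schema.
Any other superkey contains one of these as a subset, so there are no further candidate keys.

BC; CD; CJM; CJP; CFJK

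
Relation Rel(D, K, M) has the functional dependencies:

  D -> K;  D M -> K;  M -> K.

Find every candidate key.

DM

Attributes D, M never appear on any right-hand side, so every candidate key must contain {D, M}.
{D, M}⁺ = {D, K, M}, which is all of the schema, so {D, M} is the only candidate key.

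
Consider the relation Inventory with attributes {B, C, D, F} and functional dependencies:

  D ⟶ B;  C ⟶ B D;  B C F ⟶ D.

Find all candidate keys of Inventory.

Attributes C, F never appear on any right-hand side, so every candidate key must contain {C, F}.
{C, F}⁺ = {B, C, D, F}, which is all of the schema, so {C, F} is the only candidate key.

{C, F}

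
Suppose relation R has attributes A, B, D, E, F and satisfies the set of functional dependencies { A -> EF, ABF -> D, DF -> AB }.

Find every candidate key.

{A, B}, {A, D}, {D, F}

{A, B}⁺: A→EF adds E, F; ABF→D adds D → {A, B, D, E, F}.
{A, D}⁺: A→EF adds E, F; DF→AB adds B → {A, B, D, E, F}.
{D, F}⁺: DF→AB adds A, B; A→EF adds E → {A, B, D, E, F}.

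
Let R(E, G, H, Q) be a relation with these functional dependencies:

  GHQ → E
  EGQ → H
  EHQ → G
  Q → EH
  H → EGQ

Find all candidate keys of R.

{H}; {Q}

{H}⁺: H→EGQ adds E, G, Q → {E, G, H, Q}.
{Q}⁺: Q→EH adds E, H; H→EGQ adds G → {E, G, H, Q}.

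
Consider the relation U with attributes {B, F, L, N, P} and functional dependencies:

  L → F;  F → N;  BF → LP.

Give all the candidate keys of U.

Attribute B never appears on the right-hand side of any dependency, so B must belong to every candidate key.
{B}⁺ = {B}, which is not all of the schema, so we must add further attributes.
{B, F}⁺: F→N adds N; BF→LP adds L, P → {B, F, L, N, P}. Minimal: {F}⁺ = {F, N}; {B}⁺ = {B} — none reach the full schema.
{B, L}⁺: L→F adds F; F→N adds N; BF→LP adds P → {B, F, L, N, P}. Minimal: {L}⁺ = {F, L, N}; {B}⁺ = {B} — none reach the full schema.

BF, BL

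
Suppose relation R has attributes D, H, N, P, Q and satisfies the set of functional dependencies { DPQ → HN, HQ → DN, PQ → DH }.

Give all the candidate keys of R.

(P, Q)

Attributes P, Q never appear on any right-hand side, so every candidate key must contain {P, Q}.
{P, Q}⁺ = {D, H, N, P, Q}, which is all of the schema, so {P, Q} is the only candidate key.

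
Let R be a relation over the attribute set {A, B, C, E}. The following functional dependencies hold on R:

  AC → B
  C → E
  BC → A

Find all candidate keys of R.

(A, C), (B, C)

Attribute C never appears on the right-hand side of any dependency, so C must belong to every candidate key.
{C}⁺ = {C, E}, which is not all of the schema, so we must add further attributes.
{A, C}⁺: AC→B adds B; C→E adds E → {A, B, C, E}.
{B, C}⁺: C→E adds E; BC→A adds A → {A, B, C, E}.
Any other superkey contains one of these as a subset, so there are no further candidate keys.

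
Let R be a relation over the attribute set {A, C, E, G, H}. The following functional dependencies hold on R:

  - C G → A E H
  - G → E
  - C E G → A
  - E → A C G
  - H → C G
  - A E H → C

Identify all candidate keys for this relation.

{E}; {G}; {H}

{E}⁺: E→ACG adds A, C, G; CG→AEH adds H → {A, C, E, G, H}.
{G}⁺: G→E adds E; E→ACG adds A, C; CG→AEH adds H → {A, C, E, G, H}.
{H}⁺: H→CG adds C, G; CG→AEH adds A, E → {A, C, E, G, H}.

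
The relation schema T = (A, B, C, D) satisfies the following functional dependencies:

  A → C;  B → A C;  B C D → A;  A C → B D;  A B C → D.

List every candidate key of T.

{A}⁺: A→C adds C; AC→BD adds B, D → {A, B, C, D}.
{B}⁺: B→AC adds A, C; AC→BD adds D → {A, B, C, D}.

{A}, {B}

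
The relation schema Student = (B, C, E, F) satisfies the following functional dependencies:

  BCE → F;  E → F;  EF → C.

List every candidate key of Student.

(B, E)

Attributes B, E never appear on any right-hand side, so every candidate key must contain {B, E}.
{B, E}⁺ = {B, C, E, F}, which is all of the schema, so {B, E} is the only candidate key.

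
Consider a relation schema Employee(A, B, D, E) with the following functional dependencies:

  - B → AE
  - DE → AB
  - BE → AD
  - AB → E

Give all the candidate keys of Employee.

{B}, {D, E}

{B}⁺: B→AE adds A, E; BE→AD adds D → {A, B, D, E}.
{D, E}⁺: DE→AB adds A, B → {A, B, D, E}. Minimal: {E}⁺ = {E}; {D}⁺ = {D} — none reach the full schema.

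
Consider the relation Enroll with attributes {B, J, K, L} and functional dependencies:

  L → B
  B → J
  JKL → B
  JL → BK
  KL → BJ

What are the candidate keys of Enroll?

{L}⁺: L→B adds B; B→J adds J; JL→BK adds K → {B, J, K, L}.

{L}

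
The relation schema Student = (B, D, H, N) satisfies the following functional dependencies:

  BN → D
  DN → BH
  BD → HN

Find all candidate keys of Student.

BD, BN, DN

{B, D}⁺: BD→HN adds H, N → {B, D, H, N}.
{B, N}⁺: BN→D adds D; DN→BH adds H → {B, D, H, N}.
{D, N}⁺: DN→BH adds B, H → {B, D, H, N}.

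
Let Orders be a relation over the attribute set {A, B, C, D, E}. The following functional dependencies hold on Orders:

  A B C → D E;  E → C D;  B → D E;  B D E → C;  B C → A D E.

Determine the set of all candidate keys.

{B}

Attribute B never appears on the right-hand side of any dependency, so B must belong to every candidate key.
{B}⁺ = {A, B, C, D, E}, which is all of the schema, so {B} is the only candidate key.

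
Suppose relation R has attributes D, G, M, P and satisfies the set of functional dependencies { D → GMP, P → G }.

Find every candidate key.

{D}

{D}⁺: D→GMP adds G, M, P → {D, G, M, P}.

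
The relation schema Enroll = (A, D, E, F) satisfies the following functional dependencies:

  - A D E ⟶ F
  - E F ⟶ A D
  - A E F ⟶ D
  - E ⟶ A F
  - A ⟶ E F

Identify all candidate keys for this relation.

(A), (E)

{A}⁺: A→EF adds E, F; EF→AD adds D → {A, D, E, F}.
{E}⁺: E→AF adds A, F; EF→AD adds D → {A, D, E, F}.
Any other superkey contains one of these as a subset, so there are no further candidate keys.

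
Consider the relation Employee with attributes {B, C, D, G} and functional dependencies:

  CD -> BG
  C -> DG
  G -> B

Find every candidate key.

C

Attribute C never appears on the right-hand side of any dependency, so C must belong to every candidate key.
{C}⁺ = {B, C, D, G}, which is all of the schema, so {C} is the only candidate key.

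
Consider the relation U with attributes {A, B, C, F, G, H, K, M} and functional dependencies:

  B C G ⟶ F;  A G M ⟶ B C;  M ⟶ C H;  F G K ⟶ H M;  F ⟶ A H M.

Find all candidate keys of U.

{F, G, K}, {A, G, K, M}, {B, C, G, K}, {B, G, K, M}

Attributes G, K never appear on any right-hand side, so every candidate key must contain {G, K}.
{G, K}⁺ = {G, K}, which is not all of the schema, so we must add further attributes.
{F, G, K}⁺: FGK→HM adds H, M; F→AHM adds A; AGM→BC adds B, C → {A, B, C, F, G, H, K, M}. Minimal: {G, K}⁺ = {G, K}; {F, K}⁺ = {A, C, F, H, K, M}; {F, G}⁺ = {A, B, C, F, G, H, M} — none reach the full schema.
{A, G, K, M}⁺: AGM→BC adds B, C; M→CH adds H; BCG→F adds F → {A, B, C, F, G, H, K, M}. Minimal: {G, K, M}⁺ = {C, G, H, K, M}; {A, K, M}⁺ = {A, C, H, K, M}; {A, G, M}⁺ = {A, B, C, F, G, H, M}; … — none reach the full schema.
{B, C, G, K}⁺: BCG→F adds F; FGK→HM adds H, M; F→AHM adds A → {A, B, C, F, G, H, K, M}. Minimal: {C, G, K}⁺ = {C, G, K}; {B, G, K}⁺ = {B, G, K}; {B, C, K}⁺ = {B, C, K}; … — none reach the full schema.
{B, G, K, M}⁺: M→CH adds C, H; BCG→F adds F; F→AHM adds A → {A, B, C, F, G, H, K, M}. Minimal: {G, K, M}⁺ = {C, G, H, K, M}; {B, K, M}⁺ = {B, C, H, K, M}; {B, G, M}⁺ = {A, B, C, F, G, H, M}; … — none reach the full schema.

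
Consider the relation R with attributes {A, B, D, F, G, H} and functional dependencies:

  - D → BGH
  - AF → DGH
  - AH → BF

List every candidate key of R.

Attribute A never appears on the right-hand side of any dependency, so A must belong to every candidate key.
{A}⁺ = {A}, which is not all of the schema, so we must add further attributes.
{A, D}⁺: D→BGH adds B, G, H; AH→BF adds F → {A, B, D, F, G, H}. Minimal: {D}⁺ = {B, D, G, H}; {A}⁺ = {A} — none reach the full schema.
{A, F}⁺: AF→DGH adds D, G, H; AH→BF adds B → {A, B, D, F, G, H}. Minimal: {F}⁺ = {F}; {A}⁺ = {A} — none reach the full schema.
{A, H}⁺: AH→BF adds B, F; AF→DGH adds D, G → {A, B, D, F, G, H}. Minimal: {H}⁺ = {H}; {A}⁺ = {A} — none reach the full schema.

{A, D}, {A, F}, {A, H}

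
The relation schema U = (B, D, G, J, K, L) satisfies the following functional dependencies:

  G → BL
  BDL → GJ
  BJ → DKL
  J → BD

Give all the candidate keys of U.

{J}⁺: J→BD adds B, D; BJ→DKL adds K, L; BDL→GJ adds G → {B, D, G, J, K, L}.
{D, G}⁺: G→BL adds B, L; BDL→GJ adds J; BJ→DKL adds K → {B, D, G, J, K, L}. Minimal: {G}⁺ = {B, G, L}; {D}⁺ = {D} — none reach the full schema.
{B, D, L}⁺: BDL→GJ adds G, J; BJ→DKL adds K → {B, D, G, J, K, L}. Minimal: {D, L}⁺ = {D, L}; {B, L}⁺ = {B, L}; {B, D}⁺ = {B, D} — none reach the full schema.
Any other superkey contains one of these as a subset, so there are no further candidate keys.

(J), (D, G), (B, D, L)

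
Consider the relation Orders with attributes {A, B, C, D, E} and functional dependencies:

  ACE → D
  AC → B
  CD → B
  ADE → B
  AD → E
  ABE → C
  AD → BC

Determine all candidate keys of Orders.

AD, ABE, ACE

Attribute A never appears on the right-hand side of any dependency, so A must belong to every candidate key.
{A}⁺ = {A}, which is not all of the schema, so we must add further attributes.
{A, D}⁺: AD→E adds E; AD→BC adds B, C → {A, B, C, D, E}. Minimal: {D}⁺ = {D}; {A}⁺ = {A} — none reach the full schema.
{A, B, E}⁺: ABE→C adds C; ACE→D adds D → {A, B, C, D, E}. Minimal: {B, E}⁺ = {B, E}; {A, E}⁺ = {A, E}; {A, B}⁺ = {A, B} — none reach the full schema.
{A, C, E}⁺: ACE→D adds D; AC→B adds B → {A, B, C, D, E}. Minimal: {C, E}⁺ = {C, E}; {A, E}⁺ = {A, E}; {A, C}⁺ = {A, B, C} — none reach the full schema.
Any other superkey contains one of these as a subset, so there are no further candidate keys.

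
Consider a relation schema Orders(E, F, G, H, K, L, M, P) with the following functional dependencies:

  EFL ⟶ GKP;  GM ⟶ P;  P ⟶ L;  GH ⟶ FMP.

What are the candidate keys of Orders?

{E, G, H}⁺: GH→FMP adds F, M, P; P→L adds L; EFL→GKP adds K → {E, F, G, H, K, L, M, P}. Minimal: {G, H}⁺ = {F, G, H, L, M, P}; {E, H}⁺ = {E, H}; {E, G}⁺ = {E, G} — none reach the full schema.
{E, F, H, L}⁺: EFL→GKP adds G, K, P; GH→FMP adds M → {E, F, G, H, K, L, M, P}. Minimal: {F, H, L}⁺ = {F, H, L}; {E, H, L}⁺ = {E, H, L}; {E, F, L}⁺ = {E, F, G, K, L, P}; … — none reach the full schema.
{E, F, H, P}⁺: P→L adds L; EFL→GKP adds G, K; GH→FMP adds M → {E, F, G, H, K, L, M, P}. Minimal: {F, H, P}⁺ = {F, H, L, P}; {E, H, P}⁺ = {E, H, L, P}; {E, F, P}⁺ = {E, F, G, K, L, P}; … — none reach the full schema.

{E, G, H}, {E, F, H, L}, {E, F, H, P}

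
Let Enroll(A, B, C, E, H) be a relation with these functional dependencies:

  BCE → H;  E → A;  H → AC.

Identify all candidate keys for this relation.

(B, C, E); (B, E, H)

{B, C, E}⁺: BCE→H adds H; E→A adds A → {A, B, C, E, H}.
{B, E, H}⁺: E→A adds A; H→AC adds C → {A, B, C, E, H}.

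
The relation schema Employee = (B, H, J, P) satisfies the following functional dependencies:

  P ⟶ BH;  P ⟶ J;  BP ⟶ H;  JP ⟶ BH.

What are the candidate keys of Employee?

Attribute P never appears on the right-hand side of any dependency, so P must belong to every candidate key.
{P}⁺ = {B, H, J, P}, which is all of the schema, so {P} is the only candidate key.

{P}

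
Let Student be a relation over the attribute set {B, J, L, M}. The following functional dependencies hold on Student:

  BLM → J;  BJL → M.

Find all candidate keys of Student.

Attributes B, L never appear on any right-hand side, so every candidate key must contain {B, L}.
{B, L}⁺ = {B, L}, which is not all of the schema, so we must add further attributes.
{B, J, L}⁺: BJL→M adds M → {B, J, L, M}. Minimal: {J, L}⁺ = {J, L}; {B, L}⁺ = {B, L}; {B, J}⁺ = {B, J} — none reach the full schema.
{B, L, M}⁺: BLM→J adds J → {B, J, L, M}. Minimal: {L, M}⁺ = {L, M}; {B, M}⁺ = {B, M}; {B, L}⁺ = {B, L} — none reach the full schema.
Any other superkey contains one of these as a subset, so there are no further candidate keys.

{B, J, L}, {B, L, M}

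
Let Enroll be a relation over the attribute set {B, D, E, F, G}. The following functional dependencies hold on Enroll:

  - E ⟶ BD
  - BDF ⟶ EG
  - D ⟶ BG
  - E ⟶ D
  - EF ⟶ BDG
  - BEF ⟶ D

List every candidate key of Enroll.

Attribute F never appears on the right-hand side of any dependency, so F must belong to every candidate key.
{F}⁺ = {F}, which is not all of the schema, so we must add further attributes.
{D, F}⁺: D→BG adds B, G; BDF→EG adds E → {B, D, E, F, G}. Minimal: {F}⁺ = {F}; {D}⁺ = {B, D, G} — none reach the full schema.
{E, F}⁺: E→BD adds B, D; BDF→EG adds G → {B, D, E, F, G}. Minimal: {F}⁺ = {F}; {E}⁺ = {B, D, E, G} — none reach the full schema.

{D, F}; {E, F}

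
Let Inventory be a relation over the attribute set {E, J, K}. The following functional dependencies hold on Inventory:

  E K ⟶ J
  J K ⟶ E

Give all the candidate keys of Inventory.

EK, JK

{E, K}⁺: EK→J adds J → {E, J, K}.
{J, K}⁺: JK→E adds E → {E, J, K}.
Any other superkey contains one of these as a subset, so there are no further candidate keys.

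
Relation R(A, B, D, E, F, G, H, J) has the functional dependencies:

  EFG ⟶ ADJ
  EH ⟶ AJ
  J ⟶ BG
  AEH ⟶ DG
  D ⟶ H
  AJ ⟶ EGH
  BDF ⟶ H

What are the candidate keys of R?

AFJ; DEF; EFG; EFH; EFJ

Attribute F never appears on the right-hand side of any dependency, so F must belong to every candidate key.
{F}⁺ = {F}, which is not all of the schema, so we must add further attributes.
{A, F, J}⁺: J→BG adds B, G; AJ→EGH adds E, H; EFG→ADJ adds D → {A, B, D, E, F, G, H, J}. Minimal: {F, J}⁺ = {B, F, G, J}; {A, J}⁺ = {A, B, D, E, G, H, J}; {A, F}⁺ = {A, F} — none reach the full schema.
{D, E, F}⁺: D→H adds H; EH→AJ adds A, J; J→BG adds B, G → {A, B, D, E, F, G, H, J}. Minimal: {E, F}⁺ = {E, F}; {D, F}⁺ = {D, F, H}; {D, E}⁺ = {A, B, D, E, G, H, J} — none reach the full schema.
{E, F, G}⁺: EFG→ADJ adds A, D, J; J→BG adds B; D→H adds H → {A, B, D, E, F, G, H, J}. Minimal: {F, G}⁺ = {F, G}; {E, G}⁺ = {E, G}; {E, F}⁺ = {E, F} — none reach the full schema.
{E, F, H}⁺: EH→AJ adds A, J; J→BG adds B, G; AEH→DG adds D → {A, B, D, E, F, G, H, J}. Minimal: {F, H}⁺ = {F, H}; {E, H}⁺ = {A, B, D, E, G, H, J}; {E, F}⁺ = {E, F} — none reach the full schema.
{E, F, J}⁺: J→BG adds B, G; EFG→ADJ adds A, D; D→H adds H → {A, B, D, E, F, G, H, J}. Minimal: {F, J}⁺ = {B, F, G, J}; {E, J}⁺ = {B, E, G, J}; {E, F}⁺ = {E, F} — none reach the full schema.
Any other superkey contains one of these as a subset, so there are no further candidate keys.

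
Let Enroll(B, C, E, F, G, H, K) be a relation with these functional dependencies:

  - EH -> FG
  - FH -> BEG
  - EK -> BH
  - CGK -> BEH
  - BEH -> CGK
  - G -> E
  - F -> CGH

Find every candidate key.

{F}⁺: F→CGH adds C, G, H; FH→BEG adds B, E; BEH→CGK adds K → {B, C, E, F, G, H, K}.
{E, H}⁺: EH→FG adds F, G; FH→BEG adds B; BEH→CGK adds C, K → {B, C, E, F, G, H, K}.
{E, K}⁺: EK→BH adds B, H; BEH→CGK adds C, G; EH→FG adds F → {B, C, E, F, G, H, K}.
{G, H}⁺: G→E adds E; EH→FG adds F; FH→BEG adds B; BEH→CGK adds C, K → {B, C, E, F, G, H, K}.
{G, K}⁺: G→E adds E; EK→BH adds B, H; BEH→CGK adds C; EH→FG adds F → {B, C, E, F, G, H, K}.

F; EH; EK; GH; GK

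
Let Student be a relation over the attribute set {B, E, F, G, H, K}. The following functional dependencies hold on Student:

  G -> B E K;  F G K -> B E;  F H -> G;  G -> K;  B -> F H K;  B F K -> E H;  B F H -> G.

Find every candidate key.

{B}⁺: B→FHK adds F, H, K; BFK→EH adds E; BFH→G adds G → {B, E, F, G, H, K}.
{G}⁺: G→BEK adds B, E, K; B→FHK adds F, H → {B, E, F, G, H, K}.
{F, H}⁺: FH→G adds G; G→K adds K; G→BEK adds B, E → {B, E, F, G, H, K}. Minimal: {H}⁺ = {H}; {F}⁺ = {F} — none reach the full schema.

(B), (G), (F, H)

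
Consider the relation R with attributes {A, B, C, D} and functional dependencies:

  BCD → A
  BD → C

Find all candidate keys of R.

BD

Attributes B, D never appear on any right-hand side, so every candidate key must contain {B, D}.
{B, D}⁺ = {A, B, C, D}, which is all of the schema, so {B, D} is the only candidate key.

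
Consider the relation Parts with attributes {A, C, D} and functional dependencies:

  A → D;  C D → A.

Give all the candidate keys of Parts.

Attribute C never appears on the right-hand side of any dependency, so C must belong to every candidate key.
{C}⁺ = {C}, which is not all of the schema, so we must add further attributes.
{A, C}⁺: A→D adds D → {A, C, D}. Minimal: {C}⁺ = {C}; {A}⁺ = {A, D} — none reach the full schema.
{C, D}⁺: CD→A adds A → {A, C, D}. Minimal: {D}⁺ = {D}; {C}⁺ = {C} — none reach the full schema.
Any other superkey contains one of these as a subset, so there are no further candidate keys.

(A, C), (C, D)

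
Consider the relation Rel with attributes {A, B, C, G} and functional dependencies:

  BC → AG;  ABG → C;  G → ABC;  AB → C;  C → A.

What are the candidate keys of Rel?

(G), (A, B), (B, C)

{G}⁺: G→ABC adds A, B, C → {A, B, C, G}.
{A, B}⁺: AB→C adds C; BC→AG adds G → {A, B, C, G}. Minimal: {B}⁺ = {B}; {A}⁺ = {A} — none reach the full schema.
{B, C}⁺: BC→AG adds A, G → {A, B, C, G}. Minimal: {C}⁺ = {A, C}; {B}⁺ = {B} — none reach the full schema.
Any other superkey contains one of these as a subset, so there are no further candidate keys.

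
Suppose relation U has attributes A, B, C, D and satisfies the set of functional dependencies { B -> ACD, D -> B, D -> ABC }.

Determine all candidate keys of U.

{B}⁺: B→ACD adds A, C, D → {A, B, C, D}.
{D}⁺: D→B adds B; D→ABC adds A, C → {A, B, C, D}.
Any other superkey contains one of these as a subset, so there are no further candidate keys.

{B}, {D}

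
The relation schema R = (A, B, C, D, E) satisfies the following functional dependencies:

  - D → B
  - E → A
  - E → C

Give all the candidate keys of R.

{D, E}⁺: D→B adds B; E→A adds A; E→C adds C → {A, B, C, D, E}.

{D, E}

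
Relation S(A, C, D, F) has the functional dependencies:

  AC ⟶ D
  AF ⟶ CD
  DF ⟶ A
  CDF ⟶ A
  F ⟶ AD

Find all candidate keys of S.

{F}

Attribute F never appears on the right-hand side of any dependency, so F must belong to every candidate key.
{F}⁺ = {A, C, D, F}, which is all of the schema, so {F} is the only candidate key.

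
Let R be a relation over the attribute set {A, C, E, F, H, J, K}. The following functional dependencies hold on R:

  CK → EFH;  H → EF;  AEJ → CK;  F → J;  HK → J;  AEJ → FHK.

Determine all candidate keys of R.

AH, ACK, AEF, AEJ

{A, H}⁺: H→EF adds E, F; F→J adds J; AEJ→FHK adds K; AEJ→CK adds C → {A, C, E, F, H, J, K}.
{A, C, K}⁺: CK→EFH adds E, F, H; F→J adds J → {A, C, E, F, H, J, K}.
{A, E, F}⁺: F→J adds J; AEJ→FHK adds H, K; AEJ→CK adds C → {A, C, E, F, H, J, K}.
{A, E, J}⁺: AEJ→CK adds C, K; AEJ→FHK adds F, H → {A, C, E, F, H, J, K}.
Any other superkey contains one of these as a subset, so there are no further candidate keys.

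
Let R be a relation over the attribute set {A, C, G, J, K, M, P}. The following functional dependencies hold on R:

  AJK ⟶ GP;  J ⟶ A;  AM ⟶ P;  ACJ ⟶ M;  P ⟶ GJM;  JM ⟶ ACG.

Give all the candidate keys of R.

{J, K}, {K, P}, {A, K, M}

Attribute K never appears on the right-hand side of any dependency, so K must belong to every candidate key.
{K}⁺ = {K}, which is not all of the schema, so we must add further attributes.
{J, K}⁺: J→A adds A; AJK→GP adds G, P; P→GJM adds M; JM→ACG adds C → {A, C, G, J, K, M, P}. Minimal: {K}⁺ = {K}; {J}⁺ = {A, J} — none reach the full schema.
{K, P}⁺: P→GJM adds G, J, M; JM→ACG adds A, C → {A, C, G, J, K, M, P}. Minimal: {P}⁺ = {A, C, G, J, M, P}; {K}⁺ = {K} — none reach the full schema.
{A, K, M}⁺: AM→P adds P; P→GJM adds G, J; JM→ACG adds C → {A, C, G, J, K, M, P}. Minimal: {K, M}⁺ = {K, M}; {A, M}⁺ = {A, C, G, J, M, P}; {A, K}⁺ = {A, K} — none reach the full schema.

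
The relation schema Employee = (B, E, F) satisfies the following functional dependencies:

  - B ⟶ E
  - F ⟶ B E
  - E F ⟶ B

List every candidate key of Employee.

Attribute F never appears on the right-hand side of any dependency, so F must belong to every candidate key.
{F}⁺ = {B, E, F}, which is all of the schema, so {F} is the only candidate key.

F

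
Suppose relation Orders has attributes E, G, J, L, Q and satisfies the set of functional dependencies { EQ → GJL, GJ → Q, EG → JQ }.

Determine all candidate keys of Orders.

EG, EQ

{E, G}⁺: EG→JQ adds J, Q; EQ→GJL adds L → {E, G, J, L, Q}. Minimal: {G}⁺ = {G}; {E}⁺ = {E} — none reach the full schema.
{E, Q}⁺: EQ→GJL adds G, J, L → {E, G, J, L, Q}. Minimal: {Q}⁺ = {Q}; {E}⁺ = {E} — none reach the full schema.
Any other superkey contains one of these as a subset, so there are no further candidate keys.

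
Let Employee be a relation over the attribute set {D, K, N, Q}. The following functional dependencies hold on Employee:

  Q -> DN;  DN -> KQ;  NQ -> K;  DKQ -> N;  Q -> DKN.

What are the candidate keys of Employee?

{Q}⁺: Q→DN adds D, N; DN→KQ adds K → {D, K, N, Q}.
{D, N}⁺: DN→KQ adds K, Q → {D, K, N, Q}. Minimal: {N}⁺ = {N}; {D}⁺ = {D} — none reach the full schema.

(Q); (D, N)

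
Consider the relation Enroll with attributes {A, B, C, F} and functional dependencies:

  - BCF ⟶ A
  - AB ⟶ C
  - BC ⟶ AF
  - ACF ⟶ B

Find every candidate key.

(A, B), (B, C), (A, C, F)

{A, B}⁺: AB→C adds C; BC→AF adds F → {A, B, C, F}. Minimal: {B}⁺ = {B}; {A}⁺ = {A} — none reach the full schema.
{B, C}⁺: BC→AF adds A, F → {A, B, C, F}. Minimal: {C}⁺ = {C}; {B}⁺ = {B} — none reach the full schema.
{A, C, F}⁺: ACF→B adds B → {A, B, C, F}. Minimal: {C, F}⁺ = {C, F}; {A, F}⁺ = {A, F}; {A, C}⁺ = {A, C} — none reach the full schema.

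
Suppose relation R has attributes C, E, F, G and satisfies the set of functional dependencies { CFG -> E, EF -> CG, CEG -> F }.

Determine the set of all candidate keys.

{E, F}, {C, E, G}, {C, F, G}

{E, F}⁺: EF→CG adds C, G → {C, E, F, G}.
{C, E, G}⁺: CEG→F adds F → {C, E, F, G}.
{C, F, G}⁺: CFG→E adds E → {C, E, F, G}.
Any other superkey contains one of these as a subset, so there are no further candidate keys.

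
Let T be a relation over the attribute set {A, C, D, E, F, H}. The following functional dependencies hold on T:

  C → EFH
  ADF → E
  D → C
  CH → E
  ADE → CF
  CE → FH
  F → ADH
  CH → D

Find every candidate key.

{C}, {D}, {F}

{C}⁺: C→EFH adds E, F, H; F→ADH adds A, D → {A, C, D, E, F, H}.
{D}⁺: D→C adds C; C→EFH adds E, F, H; F→ADH adds A → {A, C, D, E, F, H}.
{F}⁺: F→ADH adds A, D, H; ADF→E adds E; D→C adds C → {A, C, D, E, F, H}.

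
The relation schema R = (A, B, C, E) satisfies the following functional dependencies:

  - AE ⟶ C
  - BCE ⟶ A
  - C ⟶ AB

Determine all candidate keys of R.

{A, E}; {C, E}

Attribute E never appears on the right-hand side of any dependency, so E must belong to every candidate key.
{E}⁺ = {E}, which is not all of the schema, so we must add further attributes.
{A, E}⁺: AE→C adds C; C→AB adds B → {A, B, C, E}. Minimal: {E}⁺ = {E}; {A}⁺ = {A} — none reach the full schema.
{C, E}⁺: C→AB adds A, B → {A, B, C, E}. Minimal: {E}⁺ = {E}; {C}⁺ = {A, B, C} — none reach the full schema.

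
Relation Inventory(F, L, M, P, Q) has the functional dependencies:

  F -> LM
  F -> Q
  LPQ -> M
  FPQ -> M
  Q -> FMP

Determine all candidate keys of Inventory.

{F}⁺: F→LM adds L, M; F→Q adds Q; Q→FMP adds P → {F, L, M, P, Q}.
{Q}⁺: Q→FMP adds F, M, P; F→LM adds L → {F, L, M, P, Q}.

(F), (Q)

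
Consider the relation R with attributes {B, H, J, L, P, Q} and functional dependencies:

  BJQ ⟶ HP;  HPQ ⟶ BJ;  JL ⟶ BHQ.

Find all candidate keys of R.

{J, L}⁺: JL→BHQ adds B, H, Q; BJQ→HP adds P → {B, H, J, L, P, Q}. Minimal: {L}⁺ = {L}; {J}⁺ = {J} — none reach the full schema.
{H, L, P, Q}⁺: HPQ→BJ adds B, J → {B, H, J, L, P, Q}. Minimal: {L, P, Q}⁺ = {L, P, Q}; {H, P, Q}⁺ = {B, H, J, P, Q}; {H, L, Q}⁺ = {H, L, Q}; … — none reach the full schema.
Any other superkey contains one of these as a subset, so there are no further candidate keys.

(J, L); (H, L, P, Q)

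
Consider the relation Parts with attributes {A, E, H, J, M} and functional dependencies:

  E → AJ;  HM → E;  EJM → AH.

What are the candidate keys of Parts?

{E, M}⁺: E→AJ adds A, J; EJM→AH adds H → {A, E, H, J, M}.
{H, M}⁺: HM→E adds E; E→AJ adds A, J → {A, E, H, J, M}.
Any other superkey contains one of these as a subset, so there are no further candidate keys.

{E, M}; {H, M}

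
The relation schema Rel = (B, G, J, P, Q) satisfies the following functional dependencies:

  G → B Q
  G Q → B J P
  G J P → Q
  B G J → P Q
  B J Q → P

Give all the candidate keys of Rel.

G

{G}⁺: G→BQ adds B, Q; GQ→BJP adds J, P → {B, G, J, P, Q}.
No other minimal superkey exists.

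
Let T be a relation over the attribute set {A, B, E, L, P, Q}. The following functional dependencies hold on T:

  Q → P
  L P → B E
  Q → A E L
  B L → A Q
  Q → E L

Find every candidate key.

{Q}⁺: Q→P adds P; Q→AEL adds A, E, L; LP→BE adds B → {A, B, E, L, P, Q}.
{B, L}⁺: BL→AQ adds A, Q; Q→EL adds E; Q→P adds P → {A, B, E, L, P, Q}. Minimal: {L}⁺ = {L}; {B}⁺ = {B} — none reach the full schema.
{L, P}⁺: LP→BE adds B, E; BL→AQ adds A, Q → {A, B, E, L, P, Q}. Minimal: {P}⁺ = {P}; {L}⁺ = {L} — none reach the full schema.
Any other superkey contains one of these as a subset, so there are no further candidate keys.

{Q}; {B, L}; {L, P}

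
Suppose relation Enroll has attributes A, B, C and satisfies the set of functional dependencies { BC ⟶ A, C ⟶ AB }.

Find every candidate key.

{C}⁺: C→AB adds A, B → {A, B, C}.
No other minimal superkey exists.

C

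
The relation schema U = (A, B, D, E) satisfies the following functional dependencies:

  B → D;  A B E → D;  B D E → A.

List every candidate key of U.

{B, E}

Attributes B, E never appear on any right-hand side, so every candidate key must contain {B, E}.
{B, E}⁺ = {A, B, D, E}, which is all of the schema, so {B, E} is the only candidate key.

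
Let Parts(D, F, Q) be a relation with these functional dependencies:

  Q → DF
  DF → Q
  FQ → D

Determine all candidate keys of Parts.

{Q}⁺: Q→DF adds D, F → {D, F, Q}.
{D, F}⁺: DF→Q adds Q → {D, F, Q}. Minimal: {F}⁺ = {F}; {D}⁺ = {D} — none reach the full schema.

(Q), (D, F)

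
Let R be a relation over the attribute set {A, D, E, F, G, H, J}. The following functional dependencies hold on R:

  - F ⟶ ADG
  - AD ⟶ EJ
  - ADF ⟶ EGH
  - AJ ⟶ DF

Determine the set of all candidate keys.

(F), (A, D), (A, J)

{F}⁺: F→ADG adds A, D, G; AD→EJ adds E, J; ADF→EGH adds H → {A, D, E, F, G, H, J}.
{A, D}⁺: AD→EJ adds E, J; AJ→DF adds F; F→ADG adds G; ADF→EGH adds H → {A, D, E, F, G, H, J}. Minimal: {D}⁺ = {D}; {A}⁺ = {A} — none reach the full schema.
{A, J}⁺: AJ→DF adds D, F; F→ADG adds G; AD→EJ adds E; ADF→EGH adds H → {A, D, E, F, G, H, J}. Minimal: {J}⁺ = {J}; {A}⁺ = {A} — none reach the full schema.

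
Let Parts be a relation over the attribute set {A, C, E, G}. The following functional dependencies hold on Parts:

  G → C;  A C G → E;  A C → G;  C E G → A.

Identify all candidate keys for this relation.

{A, C}; {A, G}; {E, G}

{A, C}⁺: AC→G adds G; ACG→E adds E → {A, C, E, G}.
{A, G}⁺: G→C adds C; ACG→E adds E → {A, C, E, G}.
{E, G}⁺: G→C adds C; CEG→A adds A → {A, C, E, G}.
Any other superkey contains one of these as a subset, so there are no further candidate keys.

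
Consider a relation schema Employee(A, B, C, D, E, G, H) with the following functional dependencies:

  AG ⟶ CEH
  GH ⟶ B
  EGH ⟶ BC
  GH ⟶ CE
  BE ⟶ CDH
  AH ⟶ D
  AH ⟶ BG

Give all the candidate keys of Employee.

(A, G), (A, H), (A, B, E)

Attribute A never appears on the right-hand side of any dependency, so A must belong to every candidate key.
{A}⁺ = {A}, which is not all of the schema, so we must add further attributes.
{A, G}⁺: AG→CEH adds C, E, H; GH→B adds B; BE→CDH adds D → {A, B, C, D, E, G, H}. Minimal: {G}⁺ = {G}; {A}⁺ = {A} — none reach the full schema.
{A, H}⁺: AH→D adds D; AH→BG adds B, G; AG→CEH adds C, E → {A, B, C, D, E, G, H}. Minimal: {H}⁺ = {H}; {A}⁺ = {A} — none reach the full schema.
{A, B, E}⁺: BE→CDH adds C, D, H; AH→BG adds G → {A, B, C, D, E, G, H}. Minimal: {B, E}⁺ = {B, C, D, E, H}; {A, E}⁺ = {A, E}; {A, B}⁺ = {A, B} — none reach the full schema.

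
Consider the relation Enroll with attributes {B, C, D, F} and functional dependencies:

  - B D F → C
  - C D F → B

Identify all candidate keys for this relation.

Attributes D, F never appear on any right-hand side, so every candidate key must contain {D, F}.
{D, F}⁺ = {D, F}, which is not all of the schema, so we must add further attributes.
{B, D, F}⁺: BDF→C adds C → {B, C, D, F}. Minimal: {D, F}⁺ = {D, F}; {B, F}⁺ = {B, F}; {B, D}⁺ = {B, D} — none reach the full schema.
{C, D, F}⁺: CDF→B adds B → {B, C, D, F}. Minimal: {D, F}⁺ = {D, F}; {C, F}⁺ = {C, F}; {C, D}⁺ = {C, D} — none reach the full schema.
Any other superkey contains one of these as a subset, so there are no further candidate keys.

(B, D, F), (C, D, F)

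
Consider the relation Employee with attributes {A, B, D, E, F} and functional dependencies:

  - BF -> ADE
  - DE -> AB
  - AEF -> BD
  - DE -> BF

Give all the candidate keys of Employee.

{B, F}⁺: BF→ADE adds A, D, E → {A, B, D, E, F}.
{D, E}⁺: DE→AB adds A, B; DE→BF adds F → {A, B, D, E, F}.
{A, E, F}⁺: AEF→BD adds B, D → {A, B, D, E, F}.

(B, F); (D, E); (A, E, F)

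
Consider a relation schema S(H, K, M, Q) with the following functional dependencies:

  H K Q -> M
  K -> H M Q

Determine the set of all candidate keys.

(K)

Attribute K never appears on the right-hand side of any dependency, so K must belong to every candidate key.
{K}⁺ = {H, K, M, Q}, which is all of the schema, so {K} is the only candidate key.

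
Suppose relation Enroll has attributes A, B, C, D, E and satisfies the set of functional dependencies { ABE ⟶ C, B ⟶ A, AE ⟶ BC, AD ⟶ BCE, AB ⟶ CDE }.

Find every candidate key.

{B}⁺: B→A adds A; AB→CDE adds C, D, E → {A, B, C, D, E}.
{A, D}⁺: AD→BCE adds B, C, E → {A, B, C, D, E}. Minimal: {D}⁺ = {D}; {A}⁺ = {A} — none reach the full schema.
{A, E}⁺: AE→BC adds B, C; AB→CDE adds D → {A, B, C, D, E}. Minimal: {E}⁺ = {E}; {A}⁺ = {A} — none reach the full schema.
Any other superkey contains one of these as a subset, so there are no further candidate keys.

(B), (A, D), (A, E)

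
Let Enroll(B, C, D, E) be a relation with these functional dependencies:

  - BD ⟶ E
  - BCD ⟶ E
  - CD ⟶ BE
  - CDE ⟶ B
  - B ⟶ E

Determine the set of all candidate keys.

{C, D}

Attributes C, D never appear on any right-hand side, so every candidate key must contain {C, D}.
{C, D}⁺ = {B, C, D, E}, which is all of the schema, so {C, D} is the only candidate key.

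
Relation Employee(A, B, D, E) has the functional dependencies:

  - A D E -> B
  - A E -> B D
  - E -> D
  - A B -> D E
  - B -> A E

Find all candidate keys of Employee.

{B}⁺: B→AE adds A, E; AE→BD adds D → {A, B, D, E}.
{A, E}⁺: AE→BD adds B, D → {A, B, D, E}. Minimal: {E}⁺ = {D, E}; {A}⁺ = {A} — none reach the full schema.
Any other superkey contains one of these as a subset, so there are no further candidate keys.

B; AE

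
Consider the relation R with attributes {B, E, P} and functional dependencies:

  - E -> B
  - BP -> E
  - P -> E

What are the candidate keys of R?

{P}

{P}⁺: P→E adds E; E→B adds B → {B, E, P}.
No other minimal superkey exists.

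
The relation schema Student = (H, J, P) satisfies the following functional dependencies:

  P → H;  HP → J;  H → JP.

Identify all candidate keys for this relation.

{H}, {P}

{H}⁺: H→JP adds J, P → {H, J, P}.
{P}⁺: P→H adds H; HP→J adds J → {H, J, P}.
Any other superkey contains one of these as a subset, so there are no further candidate keys.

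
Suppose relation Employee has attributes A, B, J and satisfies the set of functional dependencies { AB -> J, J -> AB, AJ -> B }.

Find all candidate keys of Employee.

(J), (A, B)

{J}⁺: J→AB adds A, B → {A, B, J}.
{A, B}⁺: AB→J adds J → {A, B, J}. Minimal: {B}⁺ = {B}; {A}⁺ = {A} — none reach the full schema.
Any other superkey contains one of these as a subset, so there are no further candidate keys.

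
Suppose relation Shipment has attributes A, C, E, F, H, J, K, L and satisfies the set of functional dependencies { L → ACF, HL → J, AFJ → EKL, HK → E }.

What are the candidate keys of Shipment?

{H, L}; {A, F, H, J}

Attribute H never appears on the right-hand side of any dependency, so H must belong to every candidate key.
{H}⁺ = {H}, which is not all of the schema, so we must add further attributes.
{H, L}⁺: L→ACF adds A, C, F; HL→J adds J; AFJ→EKL adds E, K → {A, C, E, F, H, J, K, L}. Minimal: {L}⁺ = {A, C, F, L}; {H}⁺ = {H} — none reach the full schema.
{A, F, H, J}⁺: AFJ→EKL adds E, K, L; L→ACF adds C → {A, C, E, F, H, J, K, L}. Minimal: {F, H, J}⁺ = {F, H, J}; {A, H, J}⁺ = {A, H, J}; {A, F, J}⁺ = {A, C, E, F, J, K, L}; … — none reach the full schema.
Any other superkey contains one of these as a subset, so there are no further candidate keys.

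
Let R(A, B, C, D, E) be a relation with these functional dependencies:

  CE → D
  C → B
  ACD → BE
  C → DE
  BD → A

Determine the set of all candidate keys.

{C}

Attribute C never appears on the right-hand side of any dependency, so C must belong to every candidate key.
{C}⁺ = {A, B, C, D, E}, which is all of the schema, so {C} is the only candidate key.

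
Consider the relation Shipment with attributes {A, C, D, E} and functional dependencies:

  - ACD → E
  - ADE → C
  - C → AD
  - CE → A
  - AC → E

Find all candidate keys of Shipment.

{C}⁺: C→AD adds A, D; AC→E adds E → {A, C, D, E}.
{A, D, E}⁺: ADE→C adds C → {A, C, D, E}. Minimal: {D, E}⁺ = {D, E}; {A, E}⁺ = {A, E}; {A, D}⁺ = {A, D} — none reach the full schema.
Any other superkey contains one of these as a subset, so there are no further candidate keys.

(C), (A, D, E)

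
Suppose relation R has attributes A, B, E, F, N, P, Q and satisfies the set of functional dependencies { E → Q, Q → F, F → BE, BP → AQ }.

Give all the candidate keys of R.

{B, N, P}⁺: BP→AQ adds A, Q; Q→F adds F; F→BE adds E → {A, B, E, F, N, P, Q}. Minimal: {N, P}⁺ = {N, P}; {B, P}⁺ = {A, B, E, F, P, Q}; {B, N}⁺ = {B, N} — none reach the full schema.
{E, N, P}⁺: E→Q adds Q; Q→F adds F; F→BE adds B; BP→AQ adds A → {A, B, E, F, N, P, Q}. Minimal: {N, P}⁺ = {N, P}; {E, P}⁺ = {A, B, E, F, P, Q}; {E, N}⁺ = {B, E, F, N, Q} — none reach the full schema.
{F, N, P}⁺: F→BE adds B, E; BP→AQ adds A, Q → {A, B, E, F, N, P, Q}. Minimal: {N, P}⁺ = {N, P}; {F, P}⁺ = {A, B, E, F, P, Q}; {F, N}⁺ = {B, E, F, N, Q} — none reach the full schema.
{N, P, Q}⁺: Q→F adds F; F→BE adds B, E; BP→AQ adds A → {A, B, E, F, N, P, Q}. Minimal: {P, Q}⁺ = {A, B, E, F, P, Q}; {N, Q}⁺ = {B, E, F, N, Q}; {N, P}⁺ = {N, P} — none reach the full schema.
Any other superkey contains one of these as a subset, so there are no further candidate keys.

{B, N, P}, {E, N, P}, {F, N, P}, {N, P, Q}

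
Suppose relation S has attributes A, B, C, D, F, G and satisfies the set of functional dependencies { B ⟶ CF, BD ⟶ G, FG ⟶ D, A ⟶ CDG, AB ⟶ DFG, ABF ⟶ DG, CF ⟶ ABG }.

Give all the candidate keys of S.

{B}⁺: B→CF adds C, F; CF→ABG adds A, G; FG→D adds D → {A, B, C, D, F, G}.
{A, F}⁺: A→CDG adds C, D, G; CF→ABG adds B → {A, B, C, D, F, G}. Minimal: {F}⁺ = {F}; {A}⁺ = {A, C, D, G} — none reach the full schema.
{C, F}⁺: CF→ABG adds A, B, G; FG→D adds D → {A, B, C, D, F, G}. Minimal: {F}⁺ = {F}; {C}⁺ = {C} — none reach the full schema.

{B}; {A, F}; {C, F}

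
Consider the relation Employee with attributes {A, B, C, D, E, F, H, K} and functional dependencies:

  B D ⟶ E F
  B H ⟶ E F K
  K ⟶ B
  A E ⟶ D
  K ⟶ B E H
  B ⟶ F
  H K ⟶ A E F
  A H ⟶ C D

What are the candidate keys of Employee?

{K}⁺: K→B adds B; K→BEH adds E, H; B→F adds F; HK→AEF adds A; AH→CD adds C, D → {A, B, C, D, E, F, H, K}.
{B, H}⁺: BH→EFK adds E, F, K; HK→AEF adds A; AH→CD adds C, D → {A, B, C, D, E, F, H, K}. Minimal: {H}⁺ = {H}; {B}⁺ = {B, F} — none reach the full schema.
Any other superkey contains one of these as a subset, so there are no further candidate keys.

K, BH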